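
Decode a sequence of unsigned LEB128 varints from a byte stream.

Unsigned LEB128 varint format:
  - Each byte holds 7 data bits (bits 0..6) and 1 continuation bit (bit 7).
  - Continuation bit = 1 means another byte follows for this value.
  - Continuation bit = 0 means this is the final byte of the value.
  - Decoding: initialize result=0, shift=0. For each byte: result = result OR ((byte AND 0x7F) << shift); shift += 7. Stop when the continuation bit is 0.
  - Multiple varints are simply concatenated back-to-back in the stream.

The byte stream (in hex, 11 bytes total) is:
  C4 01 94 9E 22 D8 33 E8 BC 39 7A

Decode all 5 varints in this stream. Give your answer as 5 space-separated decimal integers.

  byte[0]=0xC4 cont=1 payload=0x44=68: acc |= 68<<0 -> acc=68 shift=7
  byte[1]=0x01 cont=0 payload=0x01=1: acc |= 1<<7 -> acc=196 shift=14 [end]
Varint 1: bytes[0:2] = C4 01 -> value 196 (2 byte(s))
  byte[2]=0x94 cont=1 payload=0x14=20: acc |= 20<<0 -> acc=20 shift=7
  byte[3]=0x9E cont=1 payload=0x1E=30: acc |= 30<<7 -> acc=3860 shift=14
  byte[4]=0x22 cont=0 payload=0x22=34: acc |= 34<<14 -> acc=560916 shift=21 [end]
Varint 2: bytes[2:5] = 94 9E 22 -> value 560916 (3 byte(s))
  byte[5]=0xD8 cont=1 payload=0x58=88: acc |= 88<<0 -> acc=88 shift=7
  byte[6]=0x33 cont=0 payload=0x33=51: acc |= 51<<7 -> acc=6616 shift=14 [end]
Varint 3: bytes[5:7] = D8 33 -> value 6616 (2 byte(s))
  byte[7]=0xE8 cont=1 payload=0x68=104: acc |= 104<<0 -> acc=104 shift=7
  byte[8]=0xBC cont=1 payload=0x3C=60: acc |= 60<<7 -> acc=7784 shift=14
  byte[9]=0x39 cont=0 payload=0x39=57: acc |= 57<<14 -> acc=941672 shift=21 [end]
Varint 4: bytes[7:10] = E8 BC 39 -> value 941672 (3 byte(s))
  byte[10]=0x7A cont=0 payload=0x7A=122: acc |= 122<<0 -> acc=122 shift=7 [end]
Varint 5: bytes[10:11] = 7A -> value 122 (1 byte(s))

Answer: 196 560916 6616 941672 122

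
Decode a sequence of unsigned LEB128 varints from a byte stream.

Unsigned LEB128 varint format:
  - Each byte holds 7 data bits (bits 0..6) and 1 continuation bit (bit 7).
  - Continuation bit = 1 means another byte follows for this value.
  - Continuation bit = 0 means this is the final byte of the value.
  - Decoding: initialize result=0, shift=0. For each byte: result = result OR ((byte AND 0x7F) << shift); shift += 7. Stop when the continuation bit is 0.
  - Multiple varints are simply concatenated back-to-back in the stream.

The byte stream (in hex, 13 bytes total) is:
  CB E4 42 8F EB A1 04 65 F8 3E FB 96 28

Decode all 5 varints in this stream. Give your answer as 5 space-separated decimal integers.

Answer: 1094219 8942991 101 8056 658299

Derivation:
  byte[0]=0xCB cont=1 payload=0x4B=75: acc |= 75<<0 -> acc=75 shift=7
  byte[1]=0xE4 cont=1 payload=0x64=100: acc |= 100<<7 -> acc=12875 shift=14
  byte[2]=0x42 cont=0 payload=0x42=66: acc |= 66<<14 -> acc=1094219 shift=21 [end]
Varint 1: bytes[0:3] = CB E4 42 -> value 1094219 (3 byte(s))
  byte[3]=0x8F cont=1 payload=0x0F=15: acc |= 15<<0 -> acc=15 shift=7
  byte[4]=0xEB cont=1 payload=0x6B=107: acc |= 107<<7 -> acc=13711 shift=14
  byte[5]=0xA1 cont=1 payload=0x21=33: acc |= 33<<14 -> acc=554383 shift=21
  byte[6]=0x04 cont=0 payload=0x04=4: acc |= 4<<21 -> acc=8942991 shift=28 [end]
Varint 2: bytes[3:7] = 8F EB A1 04 -> value 8942991 (4 byte(s))
  byte[7]=0x65 cont=0 payload=0x65=101: acc |= 101<<0 -> acc=101 shift=7 [end]
Varint 3: bytes[7:8] = 65 -> value 101 (1 byte(s))
  byte[8]=0xF8 cont=1 payload=0x78=120: acc |= 120<<0 -> acc=120 shift=7
  byte[9]=0x3E cont=0 payload=0x3E=62: acc |= 62<<7 -> acc=8056 shift=14 [end]
Varint 4: bytes[8:10] = F8 3E -> value 8056 (2 byte(s))
  byte[10]=0xFB cont=1 payload=0x7B=123: acc |= 123<<0 -> acc=123 shift=7
  byte[11]=0x96 cont=1 payload=0x16=22: acc |= 22<<7 -> acc=2939 shift=14
  byte[12]=0x28 cont=0 payload=0x28=40: acc |= 40<<14 -> acc=658299 shift=21 [end]
Varint 5: bytes[10:13] = FB 96 28 -> value 658299 (3 byte(s))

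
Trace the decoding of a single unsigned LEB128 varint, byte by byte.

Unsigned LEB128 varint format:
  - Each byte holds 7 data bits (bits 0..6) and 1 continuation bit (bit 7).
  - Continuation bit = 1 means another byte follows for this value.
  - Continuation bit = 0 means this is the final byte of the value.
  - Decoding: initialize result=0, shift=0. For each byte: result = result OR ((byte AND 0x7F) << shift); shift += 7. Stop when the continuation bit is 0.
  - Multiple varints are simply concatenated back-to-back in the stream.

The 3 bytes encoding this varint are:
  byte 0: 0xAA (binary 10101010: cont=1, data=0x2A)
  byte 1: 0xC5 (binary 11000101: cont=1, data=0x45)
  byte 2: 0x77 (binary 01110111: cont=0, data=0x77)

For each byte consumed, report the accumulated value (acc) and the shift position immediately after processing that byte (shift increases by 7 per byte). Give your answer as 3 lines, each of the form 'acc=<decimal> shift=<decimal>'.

Answer: acc=42 shift=7
acc=8874 shift=14
acc=1958570 shift=21

Derivation:
byte 0=0xAA: payload=0x2A=42, contrib = 42<<0 = 42; acc -> 42, shift -> 7
byte 1=0xC5: payload=0x45=69, contrib = 69<<7 = 8832; acc -> 8874, shift -> 14
byte 2=0x77: payload=0x77=119, contrib = 119<<14 = 1949696; acc -> 1958570, shift -> 21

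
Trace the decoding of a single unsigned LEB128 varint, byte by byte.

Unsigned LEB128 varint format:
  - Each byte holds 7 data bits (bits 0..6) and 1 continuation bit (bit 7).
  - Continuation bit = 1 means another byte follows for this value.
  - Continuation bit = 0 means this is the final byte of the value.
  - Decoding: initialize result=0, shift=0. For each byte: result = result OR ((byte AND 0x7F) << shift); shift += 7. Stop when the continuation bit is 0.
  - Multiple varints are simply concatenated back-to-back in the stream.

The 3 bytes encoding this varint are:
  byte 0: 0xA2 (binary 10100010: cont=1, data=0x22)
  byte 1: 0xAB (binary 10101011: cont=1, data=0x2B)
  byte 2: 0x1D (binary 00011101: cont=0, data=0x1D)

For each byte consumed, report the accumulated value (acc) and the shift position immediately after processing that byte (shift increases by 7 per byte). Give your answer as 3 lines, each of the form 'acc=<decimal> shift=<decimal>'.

byte 0=0xA2: payload=0x22=34, contrib = 34<<0 = 34; acc -> 34, shift -> 7
byte 1=0xAB: payload=0x2B=43, contrib = 43<<7 = 5504; acc -> 5538, shift -> 14
byte 2=0x1D: payload=0x1D=29, contrib = 29<<14 = 475136; acc -> 480674, shift -> 21

Answer: acc=34 shift=7
acc=5538 shift=14
acc=480674 shift=21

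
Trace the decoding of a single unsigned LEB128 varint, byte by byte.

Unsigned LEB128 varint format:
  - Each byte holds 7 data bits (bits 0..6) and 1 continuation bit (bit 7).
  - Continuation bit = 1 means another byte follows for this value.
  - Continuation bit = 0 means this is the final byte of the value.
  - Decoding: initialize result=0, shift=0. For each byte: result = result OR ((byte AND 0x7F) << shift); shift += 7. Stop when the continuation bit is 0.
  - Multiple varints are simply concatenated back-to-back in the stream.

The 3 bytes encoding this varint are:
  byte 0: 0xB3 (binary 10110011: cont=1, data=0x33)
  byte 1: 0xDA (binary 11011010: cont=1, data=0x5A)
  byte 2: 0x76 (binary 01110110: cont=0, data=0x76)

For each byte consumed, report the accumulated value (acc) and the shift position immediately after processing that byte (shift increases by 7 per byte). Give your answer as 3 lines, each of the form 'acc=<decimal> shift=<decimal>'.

byte 0=0xB3: payload=0x33=51, contrib = 51<<0 = 51; acc -> 51, shift -> 7
byte 1=0xDA: payload=0x5A=90, contrib = 90<<7 = 11520; acc -> 11571, shift -> 14
byte 2=0x76: payload=0x76=118, contrib = 118<<14 = 1933312; acc -> 1944883, shift -> 21

Answer: acc=51 shift=7
acc=11571 shift=14
acc=1944883 shift=21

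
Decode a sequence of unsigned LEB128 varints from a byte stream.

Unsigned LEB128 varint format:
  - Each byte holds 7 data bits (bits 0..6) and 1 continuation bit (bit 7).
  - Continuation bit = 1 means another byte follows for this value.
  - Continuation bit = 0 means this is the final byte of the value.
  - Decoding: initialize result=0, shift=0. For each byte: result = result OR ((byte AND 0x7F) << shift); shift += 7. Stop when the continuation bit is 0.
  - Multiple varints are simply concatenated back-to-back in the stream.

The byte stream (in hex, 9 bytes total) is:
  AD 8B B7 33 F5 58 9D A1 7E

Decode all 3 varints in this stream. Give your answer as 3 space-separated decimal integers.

Answer: 107857325 11381 2068637

Derivation:
  byte[0]=0xAD cont=1 payload=0x2D=45: acc |= 45<<0 -> acc=45 shift=7
  byte[1]=0x8B cont=1 payload=0x0B=11: acc |= 11<<7 -> acc=1453 shift=14
  byte[2]=0xB7 cont=1 payload=0x37=55: acc |= 55<<14 -> acc=902573 shift=21
  byte[3]=0x33 cont=0 payload=0x33=51: acc |= 51<<21 -> acc=107857325 shift=28 [end]
Varint 1: bytes[0:4] = AD 8B B7 33 -> value 107857325 (4 byte(s))
  byte[4]=0xF5 cont=1 payload=0x75=117: acc |= 117<<0 -> acc=117 shift=7
  byte[5]=0x58 cont=0 payload=0x58=88: acc |= 88<<7 -> acc=11381 shift=14 [end]
Varint 2: bytes[4:6] = F5 58 -> value 11381 (2 byte(s))
  byte[6]=0x9D cont=1 payload=0x1D=29: acc |= 29<<0 -> acc=29 shift=7
  byte[7]=0xA1 cont=1 payload=0x21=33: acc |= 33<<7 -> acc=4253 shift=14
  byte[8]=0x7E cont=0 payload=0x7E=126: acc |= 126<<14 -> acc=2068637 shift=21 [end]
Varint 3: bytes[6:9] = 9D A1 7E -> value 2068637 (3 byte(s))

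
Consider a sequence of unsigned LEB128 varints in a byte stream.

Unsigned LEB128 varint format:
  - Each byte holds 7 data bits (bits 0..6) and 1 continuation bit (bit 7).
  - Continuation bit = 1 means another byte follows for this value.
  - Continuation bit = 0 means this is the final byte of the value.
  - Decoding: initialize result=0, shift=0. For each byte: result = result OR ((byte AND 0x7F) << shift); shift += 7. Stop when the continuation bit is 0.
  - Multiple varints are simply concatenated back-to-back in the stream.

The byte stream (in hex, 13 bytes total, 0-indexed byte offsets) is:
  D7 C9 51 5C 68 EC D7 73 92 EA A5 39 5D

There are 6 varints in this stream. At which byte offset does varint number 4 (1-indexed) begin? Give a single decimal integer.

  byte[0]=0xD7 cont=1 payload=0x57=87: acc |= 87<<0 -> acc=87 shift=7
  byte[1]=0xC9 cont=1 payload=0x49=73: acc |= 73<<7 -> acc=9431 shift=14
  byte[2]=0x51 cont=0 payload=0x51=81: acc |= 81<<14 -> acc=1336535 shift=21 [end]
Varint 1: bytes[0:3] = D7 C9 51 -> value 1336535 (3 byte(s))
  byte[3]=0x5C cont=0 payload=0x5C=92: acc |= 92<<0 -> acc=92 shift=7 [end]
Varint 2: bytes[3:4] = 5C -> value 92 (1 byte(s))
  byte[4]=0x68 cont=0 payload=0x68=104: acc |= 104<<0 -> acc=104 shift=7 [end]
Varint 3: bytes[4:5] = 68 -> value 104 (1 byte(s))
  byte[5]=0xEC cont=1 payload=0x6C=108: acc |= 108<<0 -> acc=108 shift=7
  byte[6]=0xD7 cont=1 payload=0x57=87: acc |= 87<<7 -> acc=11244 shift=14
  byte[7]=0x73 cont=0 payload=0x73=115: acc |= 115<<14 -> acc=1895404 shift=21 [end]
Varint 4: bytes[5:8] = EC D7 73 -> value 1895404 (3 byte(s))
  byte[8]=0x92 cont=1 payload=0x12=18: acc |= 18<<0 -> acc=18 shift=7
  byte[9]=0xEA cont=1 payload=0x6A=106: acc |= 106<<7 -> acc=13586 shift=14
  byte[10]=0xA5 cont=1 payload=0x25=37: acc |= 37<<14 -> acc=619794 shift=21
  byte[11]=0x39 cont=0 payload=0x39=57: acc |= 57<<21 -> acc=120157458 shift=28 [end]
Varint 5: bytes[8:12] = 92 EA A5 39 -> value 120157458 (4 byte(s))
  byte[12]=0x5D cont=0 payload=0x5D=93: acc |= 93<<0 -> acc=93 shift=7 [end]
Varint 6: bytes[12:13] = 5D -> value 93 (1 byte(s))

Answer: 5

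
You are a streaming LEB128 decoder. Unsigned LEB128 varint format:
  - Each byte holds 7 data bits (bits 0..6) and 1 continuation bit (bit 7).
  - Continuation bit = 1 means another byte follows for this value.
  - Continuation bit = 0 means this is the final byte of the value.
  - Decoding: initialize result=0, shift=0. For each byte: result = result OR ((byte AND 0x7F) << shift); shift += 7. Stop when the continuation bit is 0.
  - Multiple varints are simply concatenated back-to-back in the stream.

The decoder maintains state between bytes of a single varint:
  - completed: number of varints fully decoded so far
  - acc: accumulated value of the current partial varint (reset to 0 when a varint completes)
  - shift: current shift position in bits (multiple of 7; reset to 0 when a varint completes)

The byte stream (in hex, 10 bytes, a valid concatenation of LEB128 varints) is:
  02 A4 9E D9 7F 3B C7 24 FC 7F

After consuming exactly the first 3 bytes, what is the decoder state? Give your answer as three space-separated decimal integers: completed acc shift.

byte[0]=0x02 cont=0 payload=0x02: varint #1 complete (value=2); reset -> completed=1 acc=0 shift=0
byte[1]=0xA4 cont=1 payload=0x24: acc |= 36<<0 -> completed=1 acc=36 shift=7
byte[2]=0x9E cont=1 payload=0x1E: acc |= 30<<7 -> completed=1 acc=3876 shift=14

Answer: 1 3876 14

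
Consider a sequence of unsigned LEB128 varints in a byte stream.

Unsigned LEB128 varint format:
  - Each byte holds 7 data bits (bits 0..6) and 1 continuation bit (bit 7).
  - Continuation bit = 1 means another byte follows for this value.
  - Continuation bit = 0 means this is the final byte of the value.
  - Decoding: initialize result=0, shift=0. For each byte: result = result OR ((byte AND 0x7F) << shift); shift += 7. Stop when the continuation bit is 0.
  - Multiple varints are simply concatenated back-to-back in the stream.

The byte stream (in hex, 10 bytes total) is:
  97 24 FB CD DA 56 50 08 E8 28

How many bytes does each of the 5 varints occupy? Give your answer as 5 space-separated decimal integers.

  byte[0]=0x97 cont=1 payload=0x17=23: acc |= 23<<0 -> acc=23 shift=7
  byte[1]=0x24 cont=0 payload=0x24=36: acc |= 36<<7 -> acc=4631 shift=14 [end]
Varint 1: bytes[0:2] = 97 24 -> value 4631 (2 byte(s))
  byte[2]=0xFB cont=1 payload=0x7B=123: acc |= 123<<0 -> acc=123 shift=7
  byte[3]=0xCD cont=1 payload=0x4D=77: acc |= 77<<7 -> acc=9979 shift=14
  byte[4]=0xDA cont=1 payload=0x5A=90: acc |= 90<<14 -> acc=1484539 shift=21
  byte[5]=0x56 cont=0 payload=0x56=86: acc |= 86<<21 -> acc=181839611 shift=28 [end]
Varint 2: bytes[2:6] = FB CD DA 56 -> value 181839611 (4 byte(s))
  byte[6]=0x50 cont=0 payload=0x50=80: acc |= 80<<0 -> acc=80 shift=7 [end]
Varint 3: bytes[6:7] = 50 -> value 80 (1 byte(s))
  byte[7]=0x08 cont=0 payload=0x08=8: acc |= 8<<0 -> acc=8 shift=7 [end]
Varint 4: bytes[7:8] = 08 -> value 8 (1 byte(s))
  byte[8]=0xE8 cont=1 payload=0x68=104: acc |= 104<<0 -> acc=104 shift=7
  byte[9]=0x28 cont=0 payload=0x28=40: acc |= 40<<7 -> acc=5224 shift=14 [end]
Varint 5: bytes[8:10] = E8 28 -> value 5224 (2 byte(s))

Answer: 2 4 1 1 2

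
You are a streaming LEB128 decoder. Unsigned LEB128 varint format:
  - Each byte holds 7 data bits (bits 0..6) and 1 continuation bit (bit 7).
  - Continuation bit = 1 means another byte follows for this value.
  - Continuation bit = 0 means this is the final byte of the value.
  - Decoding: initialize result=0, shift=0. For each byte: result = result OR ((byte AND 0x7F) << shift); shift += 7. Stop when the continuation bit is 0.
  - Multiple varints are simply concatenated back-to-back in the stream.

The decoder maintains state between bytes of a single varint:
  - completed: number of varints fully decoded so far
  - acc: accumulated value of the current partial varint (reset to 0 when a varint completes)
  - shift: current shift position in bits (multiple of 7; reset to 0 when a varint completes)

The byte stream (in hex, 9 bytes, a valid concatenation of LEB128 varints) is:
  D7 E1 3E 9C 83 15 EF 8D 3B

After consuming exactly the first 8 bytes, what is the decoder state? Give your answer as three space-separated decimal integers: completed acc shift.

byte[0]=0xD7 cont=1 payload=0x57: acc |= 87<<0 -> completed=0 acc=87 shift=7
byte[1]=0xE1 cont=1 payload=0x61: acc |= 97<<7 -> completed=0 acc=12503 shift=14
byte[2]=0x3E cont=0 payload=0x3E: varint #1 complete (value=1028311); reset -> completed=1 acc=0 shift=0
byte[3]=0x9C cont=1 payload=0x1C: acc |= 28<<0 -> completed=1 acc=28 shift=7
byte[4]=0x83 cont=1 payload=0x03: acc |= 3<<7 -> completed=1 acc=412 shift=14
byte[5]=0x15 cont=0 payload=0x15: varint #2 complete (value=344476); reset -> completed=2 acc=0 shift=0
byte[6]=0xEF cont=1 payload=0x6F: acc |= 111<<0 -> completed=2 acc=111 shift=7
byte[7]=0x8D cont=1 payload=0x0D: acc |= 13<<7 -> completed=2 acc=1775 shift=14

Answer: 2 1775 14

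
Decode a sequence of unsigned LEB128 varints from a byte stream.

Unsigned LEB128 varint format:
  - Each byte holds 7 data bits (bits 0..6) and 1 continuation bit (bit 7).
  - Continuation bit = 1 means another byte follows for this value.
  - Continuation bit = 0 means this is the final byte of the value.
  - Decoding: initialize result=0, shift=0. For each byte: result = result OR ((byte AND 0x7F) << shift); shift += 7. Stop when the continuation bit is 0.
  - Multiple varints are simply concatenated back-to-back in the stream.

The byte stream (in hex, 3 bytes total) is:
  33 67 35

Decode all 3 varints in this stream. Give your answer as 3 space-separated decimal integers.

  byte[0]=0x33 cont=0 payload=0x33=51: acc |= 51<<0 -> acc=51 shift=7 [end]
Varint 1: bytes[0:1] = 33 -> value 51 (1 byte(s))
  byte[1]=0x67 cont=0 payload=0x67=103: acc |= 103<<0 -> acc=103 shift=7 [end]
Varint 2: bytes[1:2] = 67 -> value 103 (1 byte(s))
  byte[2]=0x35 cont=0 payload=0x35=53: acc |= 53<<0 -> acc=53 shift=7 [end]
Varint 3: bytes[2:3] = 35 -> value 53 (1 byte(s))

Answer: 51 103 53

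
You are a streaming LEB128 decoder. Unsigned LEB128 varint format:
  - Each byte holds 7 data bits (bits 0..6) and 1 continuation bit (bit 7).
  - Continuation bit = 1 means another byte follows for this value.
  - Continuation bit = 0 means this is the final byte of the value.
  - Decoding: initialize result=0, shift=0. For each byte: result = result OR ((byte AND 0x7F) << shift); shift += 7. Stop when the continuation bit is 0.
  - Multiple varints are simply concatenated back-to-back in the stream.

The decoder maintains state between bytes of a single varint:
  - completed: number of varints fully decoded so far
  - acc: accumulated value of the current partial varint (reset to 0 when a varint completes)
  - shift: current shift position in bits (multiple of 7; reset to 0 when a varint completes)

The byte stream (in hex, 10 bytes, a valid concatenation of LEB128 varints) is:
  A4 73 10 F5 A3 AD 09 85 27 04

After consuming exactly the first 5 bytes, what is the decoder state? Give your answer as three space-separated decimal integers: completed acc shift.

byte[0]=0xA4 cont=1 payload=0x24: acc |= 36<<0 -> completed=0 acc=36 shift=7
byte[1]=0x73 cont=0 payload=0x73: varint #1 complete (value=14756); reset -> completed=1 acc=0 shift=0
byte[2]=0x10 cont=0 payload=0x10: varint #2 complete (value=16); reset -> completed=2 acc=0 shift=0
byte[3]=0xF5 cont=1 payload=0x75: acc |= 117<<0 -> completed=2 acc=117 shift=7
byte[4]=0xA3 cont=1 payload=0x23: acc |= 35<<7 -> completed=2 acc=4597 shift=14

Answer: 2 4597 14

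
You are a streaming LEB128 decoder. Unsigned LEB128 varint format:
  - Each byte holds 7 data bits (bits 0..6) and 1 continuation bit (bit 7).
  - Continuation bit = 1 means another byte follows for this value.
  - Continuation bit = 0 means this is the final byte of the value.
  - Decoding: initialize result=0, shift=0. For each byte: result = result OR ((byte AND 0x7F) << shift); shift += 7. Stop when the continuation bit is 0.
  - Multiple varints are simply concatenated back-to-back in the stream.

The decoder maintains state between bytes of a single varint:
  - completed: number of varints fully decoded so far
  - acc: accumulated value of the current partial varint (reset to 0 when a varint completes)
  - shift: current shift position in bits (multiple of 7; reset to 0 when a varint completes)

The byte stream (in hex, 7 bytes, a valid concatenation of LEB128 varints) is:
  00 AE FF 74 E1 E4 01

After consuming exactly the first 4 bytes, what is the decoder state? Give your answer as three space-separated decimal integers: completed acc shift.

Answer: 2 0 0

Derivation:
byte[0]=0x00 cont=0 payload=0x00: varint #1 complete (value=0); reset -> completed=1 acc=0 shift=0
byte[1]=0xAE cont=1 payload=0x2E: acc |= 46<<0 -> completed=1 acc=46 shift=7
byte[2]=0xFF cont=1 payload=0x7F: acc |= 127<<7 -> completed=1 acc=16302 shift=14
byte[3]=0x74 cont=0 payload=0x74: varint #2 complete (value=1916846); reset -> completed=2 acc=0 shift=0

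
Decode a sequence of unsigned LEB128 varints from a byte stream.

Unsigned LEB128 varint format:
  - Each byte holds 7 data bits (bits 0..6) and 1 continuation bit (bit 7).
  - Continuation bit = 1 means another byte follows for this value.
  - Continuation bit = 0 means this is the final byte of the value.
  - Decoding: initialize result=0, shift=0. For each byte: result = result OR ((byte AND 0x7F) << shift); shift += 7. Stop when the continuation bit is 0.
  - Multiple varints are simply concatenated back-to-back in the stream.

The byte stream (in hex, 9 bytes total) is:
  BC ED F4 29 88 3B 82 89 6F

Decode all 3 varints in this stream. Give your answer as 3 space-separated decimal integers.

  byte[0]=0xBC cont=1 payload=0x3C=60: acc |= 60<<0 -> acc=60 shift=7
  byte[1]=0xED cont=1 payload=0x6D=109: acc |= 109<<7 -> acc=14012 shift=14
  byte[2]=0xF4 cont=1 payload=0x74=116: acc |= 116<<14 -> acc=1914556 shift=21
  byte[3]=0x29 cont=0 payload=0x29=41: acc |= 41<<21 -> acc=87897788 shift=28 [end]
Varint 1: bytes[0:4] = BC ED F4 29 -> value 87897788 (4 byte(s))
  byte[4]=0x88 cont=1 payload=0x08=8: acc |= 8<<0 -> acc=8 shift=7
  byte[5]=0x3B cont=0 payload=0x3B=59: acc |= 59<<7 -> acc=7560 shift=14 [end]
Varint 2: bytes[4:6] = 88 3B -> value 7560 (2 byte(s))
  byte[6]=0x82 cont=1 payload=0x02=2: acc |= 2<<0 -> acc=2 shift=7
  byte[7]=0x89 cont=1 payload=0x09=9: acc |= 9<<7 -> acc=1154 shift=14
  byte[8]=0x6F cont=0 payload=0x6F=111: acc |= 111<<14 -> acc=1819778 shift=21 [end]
Varint 3: bytes[6:9] = 82 89 6F -> value 1819778 (3 byte(s))

Answer: 87897788 7560 1819778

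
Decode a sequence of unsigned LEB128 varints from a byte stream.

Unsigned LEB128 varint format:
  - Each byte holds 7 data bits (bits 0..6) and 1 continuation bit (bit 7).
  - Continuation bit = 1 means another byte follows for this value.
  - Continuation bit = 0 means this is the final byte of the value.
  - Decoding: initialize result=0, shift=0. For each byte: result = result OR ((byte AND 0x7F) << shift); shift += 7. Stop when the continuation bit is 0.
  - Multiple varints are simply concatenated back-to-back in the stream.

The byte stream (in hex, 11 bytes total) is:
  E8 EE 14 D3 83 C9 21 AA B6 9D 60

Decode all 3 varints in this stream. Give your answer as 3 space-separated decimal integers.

  byte[0]=0xE8 cont=1 payload=0x68=104: acc |= 104<<0 -> acc=104 shift=7
  byte[1]=0xEE cont=1 payload=0x6E=110: acc |= 110<<7 -> acc=14184 shift=14
  byte[2]=0x14 cont=0 payload=0x14=20: acc |= 20<<14 -> acc=341864 shift=21 [end]
Varint 1: bytes[0:3] = E8 EE 14 -> value 341864 (3 byte(s))
  byte[3]=0xD3 cont=1 payload=0x53=83: acc |= 83<<0 -> acc=83 shift=7
  byte[4]=0x83 cont=1 payload=0x03=3: acc |= 3<<7 -> acc=467 shift=14
  byte[5]=0xC9 cont=1 payload=0x49=73: acc |= 73<<14 -> acc=1196499 shift=21
  byte[6]=0x21 cont=0 payload=0x21=33: acc |= 33<<21 -> acc=70402515 shift=28 [end]
Varint 2: bytes[3:7] = D3 83 C9 21 -> value 70402515 (4 byte(s))
  byte[7]=0xAA cont=1 payload=0x2A=42: acc |= 42<<0 -> acc=42 shift=7
  byte[8]=0xB6 cont=1 payload=0x36=54: acc |= 54<<7 -> acc=6954 shift=14
  byte[9]=0x9D cont=1 payload=0x1D=29: acc |= 29<<14 -> acc=482090 shift=21
  byte[10]=0x60 cont=0 payload=0x60=96: acc |= 96<<21 -> acc=201808682 shift=28 [end]
Varint 3: bytes[7:11] = AA B6 9D 60 -> value 201808682 (4 byte(s))

Answer: 341864 70402515 201808682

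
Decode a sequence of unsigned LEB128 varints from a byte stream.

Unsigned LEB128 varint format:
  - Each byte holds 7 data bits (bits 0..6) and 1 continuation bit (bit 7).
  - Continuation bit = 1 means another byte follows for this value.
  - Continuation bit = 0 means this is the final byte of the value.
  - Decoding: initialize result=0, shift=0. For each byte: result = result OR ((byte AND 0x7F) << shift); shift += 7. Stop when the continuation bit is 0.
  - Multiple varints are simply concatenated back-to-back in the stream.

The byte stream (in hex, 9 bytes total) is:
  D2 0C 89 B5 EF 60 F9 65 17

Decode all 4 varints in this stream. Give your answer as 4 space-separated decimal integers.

Answer: 1618 203152009 13049 23

Derivation:
  byte[0]=0xD2 cont=1 payload=0x52=82: acc |= 82<<0 -> acc=82 shift=7
  byte[1]=0x0C cont=0 payload=0x0C=12: acc |= 12<<7 -> acc=1618 shift=14 [end]
Varint 1: bytes[0:2] = D2 0C -> value 1618 (2 byte(s))
  byte[2]=0x89 cont=1 payload=0x09=9: acc |= 9<<0 -> acc=9 shift=7
  byte[3]=0xB5 cont=1 payload=0x35=53: acc |= 53<<7 -> acc=6793 shift=14
  byte[4]=0xEF cont=1 payload=0x6F=111: acc |= 111<<14 -> acc=1825417 shift=21
  byte[5]=0x60 cont=0 payload=0x60=96: acc |= 96<<21 -> acc=203152009 shift=28 [end]
Varint 2: bytes[2:6] = 89 B5 EF 60 -> value 203152009 (4 byte(s))
  byte[6]=0xF9 cont=1 payload=0x79=121: acc |= 121<<0 -> acc=121 shift=7
  byte[7]=0x65 cont=0 payload=0x65=101: acc |= 101<<7 -> acc=13049 shift=14 [end]
Varint 3: bytes[6:8] = F9 65 -> value 13049 (2 byte(s))
  byte[8]=0x17 cont=0 payload=0x17=23: acc |= 23<<0 -> acc=23 shift=7 [end]
Varint 4: bytes[8:9] = 17 -> value 23 (1 byte(s))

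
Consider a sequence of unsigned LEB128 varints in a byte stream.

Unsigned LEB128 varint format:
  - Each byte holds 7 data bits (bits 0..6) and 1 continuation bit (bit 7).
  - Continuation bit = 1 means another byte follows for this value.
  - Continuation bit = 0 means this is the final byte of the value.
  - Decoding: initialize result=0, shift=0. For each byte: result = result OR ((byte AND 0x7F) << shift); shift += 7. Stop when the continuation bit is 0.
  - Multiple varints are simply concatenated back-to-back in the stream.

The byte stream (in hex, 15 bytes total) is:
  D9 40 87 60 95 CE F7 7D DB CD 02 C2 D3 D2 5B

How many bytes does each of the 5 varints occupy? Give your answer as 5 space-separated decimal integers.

Answer: 2 2 4 3 4

Derivation:
  byte[0]=0xD9 cont=1 payload=0x59=89: acc |= 89<<0 -> acc=89 shift=7
  byte[1]=0x40 cont=0 payload=0x40=64: acc |= 64<<7 -> acc=8281 shift=14 [end]
Varint 1: bytes[0:2] = D9 40 -> value 8281 (2 byte(s))
  byte[2]=0x87 cont=1 payload=0x07=7: acc |= 7<<0 -> acc=7 shift=7
  byte[3]=0x60 cont=0 payload=0x60=96: acc |= 96<<7 -> acc=12295 shift=14 [end]
Varint 2: bytes[2:4] = 87 60 -> value 12295 (2 byte(s))
  byte[4]=0x95 cont=1 payload=0x15=21: acc |= 21<<0 -> acc=21 shift=7
  byte[5]=0xCE cont=1 payload=0x4E=78: acc |= 78<<7 -> acc=10005 shift=14
  byte[6]=0xF7 cont=1 payload=0x77=119: acc |= 119<<14 -> acc=1959701 shift=21
  byte[7]=0x7D cont=0 payload=0x7D=125: acc |= 125<<21 -> acc=264103701 shift=28 [end]
Varint 3: bytes[4:8] = 95 CE F7 7D -> value 264103701 (4 byte(s))
  byte[8]=0xDB cont=1 payload=0x5B=91: acc |= 91<<0 -> acc=91 shift=7
  byte[9]=0xCD cont=1 payload=0x4D=77: acc |= 77<<7 -> acc=9947 shift=14
  byte[10]=0x02 cont=0 payload=0x02=2: acc |= 2<<14 -> acc=42715 shift=21 [end]
Varint 4: bytes[8:11] = DB CD 02 -> value 42715 (3 byte(s))
  byte[11]=0xC2 cont=1 payload=0x42=66: acc |= 66<<0 -> acc=66 shift=7
  byte[12]=0xD3 cont=1 payload=0x53=83: acc |= 83<<7 -> acc=10690 shift=14
  byte[13]=0xD2 cont=1 payload=0x52=82: acc |= 82<<14 -> acc=1354178 shift=21
  byte[14]=0x5B cont=0 payload=0x5B=91: acc |= 91<<21 -> acc=192195010 shift=28 [end]
Varint 5: bytes[11:15] = C2 D3 D2 5B -> value 192195010 (4 byte(s))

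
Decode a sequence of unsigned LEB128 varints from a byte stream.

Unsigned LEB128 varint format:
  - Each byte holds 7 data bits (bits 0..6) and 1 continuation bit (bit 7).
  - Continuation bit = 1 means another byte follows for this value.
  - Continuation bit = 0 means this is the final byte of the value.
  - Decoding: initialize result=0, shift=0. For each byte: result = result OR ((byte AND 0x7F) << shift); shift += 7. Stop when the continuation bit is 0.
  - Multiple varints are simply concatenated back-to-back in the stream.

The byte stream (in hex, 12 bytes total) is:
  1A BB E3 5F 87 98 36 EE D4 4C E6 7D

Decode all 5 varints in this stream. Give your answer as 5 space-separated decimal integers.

Answer: 26 1569211 887815 1256046 16102

Derivation:
  byte[0]=0x1A cont=0 payload=0x1A=26: acc |= 26<<0 -> acc=26 shift=7 [end]
Varint 1: bytes[0:1] = 1A -> value 26 (1 byte(s))
  byte[1]=0xBB cont=1 payload=0x3B=59: acc |= 59<<0 -> acc=59 shift=7
  byte[2]=0xE3 cont=1 payload=0x63=99: acc |= 99<<7 -> acc=12731 shift=14
  byte[3]=0x5F cont=0 payload=0x5F=95: acc |= 95<<14 -> acc=1569211 shift=21 [end]
Varint 2: bytes[1:4] = BB E3 5F -> value 1569211 (3 byte(s))
  byte[4]=0x87 cont=1 payload=0x07=7: acc |= 7<<0 -> acc=7 shift=7
  byte[5]=0x98 cont=1 payload=0x18=24: acc |= 24<<7 -> acc=3079 shift=14
  byte[6]=0x36 cont=0 payload=0x36=54: acc |= 54<<14 -> acc=887815 shift=21 [end]
Varint 3: bytes[4:7] = 87 98 36 -> value 887815 (3 byte(s))
  byte[7]=0xEE cont=1 payload=0x6E=110: acc |= 110<<0 -> acc=110 shift=7
  byte[8]=0xD4 cont=1 payload=0x54=84: acc |= 84<<7 -> acc=10862 shift=14
  byte[9]=0x4C cont=0 payload=0x4C=76: acc |= 76<<14 -> acc=1256046 shift=21 [end]
Varint 4: bytes[7:10] = EE D4 4C -> value 1256046 (3 byte(s))
  byte[10]=0xE6 cont=1 payload=0x66=102: acc |= 102<<0 -> acc=102 shift=7
  byte[11]=0x7D cont=0 payload=0x7D=125: acc |= 125<<7 -> acc=16102 shift=14 [end]
Varint 5: bytes[10:12] = E6 7D -> value 16102 (2 byte(s))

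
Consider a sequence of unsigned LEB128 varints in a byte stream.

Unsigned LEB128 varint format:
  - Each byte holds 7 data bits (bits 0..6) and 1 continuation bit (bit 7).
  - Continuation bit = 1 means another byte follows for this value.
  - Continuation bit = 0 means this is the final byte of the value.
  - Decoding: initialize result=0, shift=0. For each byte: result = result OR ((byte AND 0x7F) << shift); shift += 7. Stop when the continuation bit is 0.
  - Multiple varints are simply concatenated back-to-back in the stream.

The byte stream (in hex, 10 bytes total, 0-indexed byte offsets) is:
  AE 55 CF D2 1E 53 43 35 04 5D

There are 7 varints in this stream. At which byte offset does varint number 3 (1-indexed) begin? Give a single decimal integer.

  byte[0]=0xAE cont=1 payload=0x2E=46: acc |= 46<<0 -> acc=46 shift=7
  byte[1]=0x55 cont=0 payload=0x55=85: acc |= 85<<7 -> acc=10926 shift=14 [end]
Varint 1: bytes[0:2] = AE 55 -> value 10926 (2 byte(s))
  byte[2]=0xCF cont=1 payload=0x4F=79: acc |= 79<<0 -> acc=79 shift=7
  byte[3]=0xD2 cont=1 payload=0x52=82: acc |= 82<<7 -> acc=10575 shift=14
  byte[4]=0x1E cont=0 payload=0x1E=30: acc |= 30<<14 -> acc=502095 shift=21 [end]
Varint 2: bytes[2:5] = CF D2 1E -> value 502095 (3 byte(s))
  byte[5]=0x53 cont=0 payload=0x53=83: acc |= 83<<0 -> acc=83 shift=7 [end]
Varint 3: bytes[5:6] = 53 -> value 83 (1 byte(s))
  byte[6]=0x43 cont=0 payload=0x43=67: acc |= 67<<0 -> acc=67 shift=7 [end]
Varint 4: bytes[6:7] = 43 -> value 67 (1 byte(s))
  byte[7]=0x35 cont=0 payload=0x35=53: acc |= 53<<0 -> acc=53 shift=7 [end]
Varint 5: bytes[7:8] = 35 -> value 53 (1 byte(s))
  byte[8]=0x04 cont=0 payload=0x04=4: acc |= 4<<0 -> acc=4 shift=7 [end]
Varint 6: bytes[8:9] = 04 -> value 4 (1 byte(s))
  byte[9]=0x5D cont=0 payload=0x5D=93: acc |= 93<<0 -> acc=93 shift=7 [end]
Varint 7: bytes[9:10] = 5D -> value 93 (1 byte(s))

Answer: 5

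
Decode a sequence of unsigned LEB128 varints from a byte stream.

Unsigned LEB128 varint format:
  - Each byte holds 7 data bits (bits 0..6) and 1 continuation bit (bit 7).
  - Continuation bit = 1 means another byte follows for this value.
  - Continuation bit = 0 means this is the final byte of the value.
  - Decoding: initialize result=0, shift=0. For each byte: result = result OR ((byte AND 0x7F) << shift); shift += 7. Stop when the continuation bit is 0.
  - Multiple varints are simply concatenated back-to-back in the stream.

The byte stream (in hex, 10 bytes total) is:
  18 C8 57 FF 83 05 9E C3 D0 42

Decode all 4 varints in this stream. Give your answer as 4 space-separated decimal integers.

Answer: 24 11208 82431 139731358

Derivation:
  byte[0]=0x18 cont=0 payload=0x18=24: acc |= 24<<0 -> acc=24 shift=7 [end]
Varint 1: bytes[0:1] = 18 -> value 24 (1 byte(s))
  byte[1]=0xC8 cont=1 payload=0x48=72: acc |= 72<<0 -> acc=72 shift=7
  byte[2]=0x57 cont=0 payload=0x57=87: acc |= 87<<7 -> acc=11208 shift=14 [end]
Varint 2: bytes[1:3] = C8 57 -> value 11208 (2 byte(s))
  byte[3]=0xFF cont=1 payload=0x7F=127: acc |= 127<<0 -> acc=127 shift=7
  byte[4]=0x83 cont=1 payload=0x03=3: acc |= 3<<7 -> acc=511 shift=14
  byte[5]=0x05 cont=0 payload=0x05=5: acc |= 5<<14 -> acc=82431 shift=21 [end]
Varint 3: bytes[3:6] = FF 83 05 -> value 82431 (3 byte(s))
  byte[6]=0x9E cont=1 payload=0x1E=30: acc |= 30<<0 -> acc=30 shift=7
  byte[7]=0xC3 cont=1 payload=0x43=67: acc |= 67<<7 -> acc=8606 shift=14
  byte[8]=0xD0 cont=1 payload=0x50=80: acc |= 80<<14 -> acc=1319326 shift=21
  byte[9]=0x42 cont=0 payload=0x42=66: acc |= 66<<21 -> acc=139731358 shift=28 [end]
Varint 4: bytes[6:10] = 9E C3 D0 42 -> value 139731358 (4 byte(s))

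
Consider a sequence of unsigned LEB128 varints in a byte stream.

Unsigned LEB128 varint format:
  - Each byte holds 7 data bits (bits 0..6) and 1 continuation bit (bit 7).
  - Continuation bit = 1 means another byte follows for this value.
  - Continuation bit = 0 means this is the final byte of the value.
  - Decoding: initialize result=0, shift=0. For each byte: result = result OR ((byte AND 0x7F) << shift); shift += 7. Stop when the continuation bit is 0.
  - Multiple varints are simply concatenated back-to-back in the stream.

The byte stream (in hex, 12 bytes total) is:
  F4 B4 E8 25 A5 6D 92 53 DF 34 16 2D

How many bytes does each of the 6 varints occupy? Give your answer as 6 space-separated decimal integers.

Answer: 4 2 2 2 1 1

Derivation:
  byte[0]=0xF4 cont=1 payload=0x74=116: acc |= 116<<0 -> acc=116 shift=7
  byte[1]=0xB4 cont=1 payload=0x34=52: acc |= 52<<7 -> acc=6772 shift=14
  byte[2]=0xE8 cont=1 payload=0x68=104: acc |= 104<<14 -> acc=1710708 shift=21
  byte[3]=0x25 cont=0 payload=0x25=37: acc |= 37<<21 -> acc=79305332 shift=28 [end]
Varint 1: bytes[0:4] = F4 B4 E8 25 -> value 79305332 (4 byte(s))
  byte[4]=0xA5 cont=1 payload=0x25=37: acc |= 37<<0 -> acc=37 shift=7
  byte[5]=0x6D cont=0 payload=0x6D=109: acc |= 109<<7 -> acc=13989 shift=14 [end]
Varint 2: bytes[4:6] = A5 6D -> value 13989 (2 byte(s))
  byte[6]=0x92 cont=1 payload=0x12=18: acc |= 18<<0 -> acc=18 shift=7
  byte[7]=0x53 cont=0 payload=0x53=83: acc |= 83<<7 -> acc=10642 shift=14 [end]
Varint 3: bytes[6:8] = 92 53 -> value 10642 (2 byte(s))
  byte[8]=0xDF cont=1 payload=0x5F=95: acc |= 95<<0 -> acc=95 shift=7
  byte[9]=0x34 cont=0 payload=0x34=52: acc |= 52<<7 -> acc=6751 shift=14 [end]
Varint 4: bytes[8:10] = DF 34 -> value 6751 (2 byte(s))
  byte[10]=0x16 cont=0 payload=0x16=22: acc |= 22<<0 -> acc=22 shift=7 [end]
Varint 5: bytes[10:11] = 16 -> value 22 (1 byte(s))
  byte[11]=0x2D cont=0 payload=0x2D=45: acc |= 45<<0 -> acc=45 shift=7 [end]
Varint 6: bytes[11:12] = 2D -> value 45 (1 byte(s))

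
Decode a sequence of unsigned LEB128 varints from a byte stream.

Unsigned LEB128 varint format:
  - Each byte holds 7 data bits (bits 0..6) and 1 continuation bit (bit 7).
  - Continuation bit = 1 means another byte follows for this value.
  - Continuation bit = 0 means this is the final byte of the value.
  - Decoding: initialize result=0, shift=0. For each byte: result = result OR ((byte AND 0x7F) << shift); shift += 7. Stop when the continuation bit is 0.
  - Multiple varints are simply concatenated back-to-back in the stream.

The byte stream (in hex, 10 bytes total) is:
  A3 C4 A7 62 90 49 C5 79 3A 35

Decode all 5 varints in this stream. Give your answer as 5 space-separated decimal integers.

Answer: 206168611 9360 15557 58 53

Derivation:
  byte[0]=0xA3 cont=1 payload=0x23=35: acc |= 35<<0 -> acc=35 shift=7
  byte[1]=0xC4 cont=1 payload=0x44=68: acc |= 68<<7 -> acc=8739 shift=14
  byte[2]=0xA7 cont=1 payload=0x27=39: acc |= 39<<14 -> acc=647715 shift=21
  byte[3]=0x62 cont=0 payload=0x62=98: acc |= 98<<21 -> acc=206168611 shift=28 [end]
Varint 1: bytes[0:4] = A3 C4 A7 62 -> value 206168611 (4 byte(s))
  byte[4]=0x90 cont=1 payload=0x10=16: acc |= 16<<0 -> acc=16 shift=7
  byte[5]=0x49 cont=0 payload=0x49=73: acc |= 73<<7 -> acc=9360 shift=14 [end]
Varint 2: bytes[4:6] = 90 49 -> value 9360 (2 byte(s))
  byte[6]=0xC5 cont=1 payload=0x45=69: acc |= 69<<0 -> acc=69 shift=7
  byte[7]=0x79 cont=0 payload=0x79=121: acc |= 121<<7 -> acc=15557 shift=14 [end]
Varint 3: bytes[6:8] = C5 79 -> value 15557 (2 byte(s))
  byte[8]=0x3A cont=0 payload=0x3A=58: acc |= 58<<0 -> acc=58 shift=7 [end]
Varint 4: bytes[8:9] = 3A -> value 58 (1 byte(s))
  byte[9]=0x35 cont=0 payload=0x35=53: acc |= 53<<0 -> acc=53 shift=7 [end]
Varint 5: bytes[9:10] = 35 -> value 53 (1 byte(s))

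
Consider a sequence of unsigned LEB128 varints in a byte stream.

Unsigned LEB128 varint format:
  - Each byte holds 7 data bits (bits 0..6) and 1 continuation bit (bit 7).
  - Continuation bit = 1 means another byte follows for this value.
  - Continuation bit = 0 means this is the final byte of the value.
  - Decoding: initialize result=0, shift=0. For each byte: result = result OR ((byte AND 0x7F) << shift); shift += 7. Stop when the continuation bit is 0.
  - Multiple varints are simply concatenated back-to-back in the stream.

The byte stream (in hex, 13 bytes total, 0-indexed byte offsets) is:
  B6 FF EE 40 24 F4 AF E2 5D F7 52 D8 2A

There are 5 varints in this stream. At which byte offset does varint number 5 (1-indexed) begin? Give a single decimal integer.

Answer: 11

Derivation:
  byte[0]=0xB6 cont=1 payload=0x36=54: acc |= 54<<0 -> acc=54 shift=7
  byte[1]=0xFF cont=1 payload=0x7F=127: acc |= 127<<7 -> acc=16310 shift=14
  byte[2]=0xEE cont=1 payload=0x6E=110: acc |= 110<<14 -> acc=1818550 shift=21
  byte[3]=0x40 cont=0 payload=0x40=64: acc |= 64<<21 -> acc=136036278 shift=28 [end]
Varint 1: bytes[0:4] = B6 FF EE 40 -> value 136036278 (4 byte(s))
  byte[4]=0x24 cont=0 payload=0x24=36: acc |= 36<<0 -> acc=36 shift=7 [end]
Varint 2: bytes[4:5] = 24 -> value 36 (1 byte(s))
  byte[5]=0xF4 cont=1 payload=0x74=116: acc |= 116<<0 -> acc=116 shift=7
  byte[6]=0xAF cont=1 payload=0x2F=47: acc |= 47<<7 -> acc=6132 shift=14
  byte[7]=0xE2 cont=1 payload=0x62=98: acc |= 98<<14 -> acc=1611764 shift=21
  byte[8]=0x5D cont=0 payload=0x5D=93: acc |= 93<<21 -> acc=196646900 shift=28 [end]
Varint 3: bytes[5:9] = F4 AF E2 5D -> value 196646900 (4 byte(s))
  byte[9]=0xF7 cont=1 payload=0x77=119: acc |= 119<<0 -> acc=119 shift=7
  byte[10]=0x52 cont=0 payload=0x52=82: acc |= 82<<7 -> acc=10615 shift=14 [end]
Varint 4: bytes[9:11] = F7 52 -> value 10615 (2 byte(s))
  byte[11]=0xD8 cont=1 payload=0x58=88: acc |= 88<<0 -> acc=88 shift=7
  byte[12]=0x2A cont=0 payload=0x2A=42: acc |= 42<<7 -> acc=5464 shift=14 [end]
Varint 5: bytes[11:13] = D8 2A -> value 5464 (2 byte(s))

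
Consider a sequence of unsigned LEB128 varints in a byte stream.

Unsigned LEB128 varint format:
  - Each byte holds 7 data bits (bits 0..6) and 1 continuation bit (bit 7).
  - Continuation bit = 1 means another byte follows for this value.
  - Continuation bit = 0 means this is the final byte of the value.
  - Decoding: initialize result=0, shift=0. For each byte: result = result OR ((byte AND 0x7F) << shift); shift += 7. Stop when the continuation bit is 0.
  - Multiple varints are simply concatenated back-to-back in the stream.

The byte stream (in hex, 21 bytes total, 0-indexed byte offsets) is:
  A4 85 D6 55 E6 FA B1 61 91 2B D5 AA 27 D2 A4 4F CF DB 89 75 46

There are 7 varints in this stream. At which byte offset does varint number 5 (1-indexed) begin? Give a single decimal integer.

Answer: 13

Derivation:
  byte[0]=0xA4 cont=1 payload=0x24=36: acc |= 36<<0 -> acc=36 shift=7
  byte[1]=0x85 cont=1 payload=0x05=5: acc |= 5<<7 -> acc=676 shift=14
  byte[2]=0xD6 cont=1 payload=0x56=86: acc |= 86<<14 -> acc=1409700 shift=21
  byte[3]=0x55 cont=0 payload=0x55=85: acc |= 85<<21 -> acc=179667620 shift=28 [end]
Varint 1: bytes[0:4] = A4 85 D6 55 -> value 179667620 (4 byte(s))
  byte[4]=0xE6 cont=1 payload=0x66=102: acc |= 102<<0 -> acc=102 shift=7
  byte[5]=0xFA cont=1 payload=0x7A=122: acc |= 122<<7 -> acc=15718 shift=14
  byte[6]=0xB1 cont=1 payload=0x31=49: acc |= 49<<14 -> acc=818534 shift=21
  byte[7]=0x61 cont=0 payload=0x61=97: acc |= 97<<21 -> acc=204242278 shift=28 [end]
Varint 2: bytes[4:8] = E6 FA B1 61 -> value 204242278 (4 byte(s))
  byte[8]=0x91 cont=1 payload=0x11=17: acc |= 17<<0 -> acc=17 shift=7
  byte[9]=0x2B cont=0 payload=0x2B=43: acc |= 43<<7 -> acc=5521 shift=14 [end]
Varint 3: bytes[8:10] = 91 2B -> value 5521 (2 byte(s))
  byte[10]=0xD5 cont=1 payload=0x55=85: acc |= 85<<0 -> acc=85 shift=7
  byte[11]=0xAA cont=1 payload=0x2A=42: acc |= 42<<7 -> acc=5461 shift=14
  byte[12]=0x27 cont=0 payload=0x27=39: acc |= 39<<14 -> acc=644437 shift=21 [end]
Varint 4: bytes[10:13] = D5 AA 27 -> value 644437 (3 byte(s))
  byte[13]=0xD2 cont=1 payload=0x52=82: acc |= 82<<0 -> acc=82 shift=7
  byte[14]=0xA4 cont=1 payload=0x24=36: acc |= 36<<7 -> acc=4690 shift=14
  byte[15]=0x4F cont=0 payload=0x4F=79: acc |= 79<<14 -> acc=1299026 shift=21 [end]
Varint 5: bytes[13:16] = D2 A4 4F -> value 1299026 (3 byte(s))
  byte[16]=0xCF cont=1 payload=0x4F=79: acc |= 79<<0 -> acc=79 shift=7
  byte[17]=0xDB cont=1 payload=0x5B=91: acc |= 91<<7 -> acc=11727 shift=14
  byte[18]=0x89 cont=1 payload=0x09=9: acc |= 9<<14 -> acc=159183 shift=21
  byte[19]=0x75 cont=0 payload=0x75=117: acc |= 117<<21 -> acc=245525967 shift=28 [end]
Varint 6: bytes[16:20] = CF DB 89 75 -> value 245525967 (4 byte(s))
  byte[20]=0x46 cont=0 payload=0x46=70: acc |= 70<<0 -> acc=70 shift=7 [end]
Varint 7: bytes[20:21] = 46 -> value 70 (1 byte(s))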